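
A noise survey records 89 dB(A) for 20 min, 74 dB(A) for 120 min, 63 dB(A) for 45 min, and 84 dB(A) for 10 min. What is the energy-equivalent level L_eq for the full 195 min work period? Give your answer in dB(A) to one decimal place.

80.4 dB(A)

L_eq = 10·log₁₀[(1/T)·Σ tᵢ·10^(Lᵢ/10)] with T = 195 min.
Σ tᵢ·10^(Lᵢ/10) = 20·10^(89/10) + 120·10^(74/10) + 45·10^(63/10) + 10·10^(84/10) = 2.150e+10.
L_eq = 10·log₁₀(2.150e+10/195) = 80.42 dB(A).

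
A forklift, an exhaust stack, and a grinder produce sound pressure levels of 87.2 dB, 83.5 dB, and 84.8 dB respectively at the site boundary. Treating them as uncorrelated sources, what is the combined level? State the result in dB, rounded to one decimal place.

90.2 dB

Incoherent sources combine by intensity addition: L_total = 10·log₁₀(Σ 10^(L_i/10)).
Σ 10^(L/10) = 10^(87.2/10) + 10^(83.5/10) + 10^(84.8/10) = 1.051e+09.
L_total = 10·log₁₀(1.051e+09) = 90.21 dB.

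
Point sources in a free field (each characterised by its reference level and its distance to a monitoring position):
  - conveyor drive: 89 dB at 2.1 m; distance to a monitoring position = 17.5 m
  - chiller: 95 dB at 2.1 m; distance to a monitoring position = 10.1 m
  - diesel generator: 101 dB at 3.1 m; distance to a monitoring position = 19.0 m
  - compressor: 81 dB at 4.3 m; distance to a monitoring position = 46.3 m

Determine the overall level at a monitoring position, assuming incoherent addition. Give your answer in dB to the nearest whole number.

First find each source's level at the receiver (point-source: −20·log₁₀(r/r_ref)), then combine on an intensity basis.
conveyor drive: 89 − 20·log₁₀(17.5/2.1) = 89 − 18.42 = 70.58 dB.
chiller: 95 − 20·log₁₀(10.1/2.1) = 95 − 13.64 = 81.36 dB.
diesel generator: 101 − 20·log₁₀(19.0/3.1) = 101 − 15.75 = 85.25 dB.
compressor: 81 − 20·log₁₀(46.3/4.3) = 81 − 20.64 = 60.36 dB.
Σ 10^(L/10) = 4.844e+08 → L_total = 10·log₁₀(4.844e+08) = 86.85 dB.

87 dB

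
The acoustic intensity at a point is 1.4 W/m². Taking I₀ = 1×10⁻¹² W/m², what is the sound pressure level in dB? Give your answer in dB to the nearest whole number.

121 dB

I/I₀ = 1.4/10⁻¹² = 1.4×10^12, and L = 10·log₁₀(I/I₀).
L = 10·(0.1461 + 12) = 121.46 dB.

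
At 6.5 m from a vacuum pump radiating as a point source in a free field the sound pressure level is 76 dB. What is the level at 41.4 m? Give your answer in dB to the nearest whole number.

60 dB

For a point source, L₂ = L₁ − 20·log₁₀(r₂/r₁).
L₂ = 76 − 20·log₁₀(41.4/6.5) = 76 − 16.082 = 59.92 dB.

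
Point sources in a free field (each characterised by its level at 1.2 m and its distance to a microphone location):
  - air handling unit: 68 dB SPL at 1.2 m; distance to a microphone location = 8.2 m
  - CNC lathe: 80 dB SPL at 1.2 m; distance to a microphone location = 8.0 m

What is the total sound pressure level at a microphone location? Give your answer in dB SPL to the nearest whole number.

64 dB SPL

First find each source's level at the receiver (point-source: −20·log₁₀(r/r_ref)), then combine on an intensity basis.
air handling unit: 68 − 20·log₁₀(8.2/1.2) = 68 − 16.69 = 51.31 dB SPL.
CNC lathe: 80 − 20·log₁₀(8.0/1.2) = 80 − 16.48 = 63.52 dB SPL.
Σ 10^(L/10) = 2.385e+06 → L_total = 10·log₁₀(2.385e+06) = 63.78 dB SPL.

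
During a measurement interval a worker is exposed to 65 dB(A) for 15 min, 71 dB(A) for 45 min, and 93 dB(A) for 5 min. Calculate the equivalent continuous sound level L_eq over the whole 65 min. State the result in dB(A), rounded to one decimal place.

82.1 dB(A)

L_eq = 10·log₁₀[(1/T)·Σ tᵢ·10^(Lᵢ/10)] with T = 65 min.
Σ tᵢ·10^(Lᵢ/10) = 15·10^(65/10) + 45·10^(71/10) + 5·10^(93/10) = 1.059e+10.
L_eq = 10·log₁₀(1.059e+10/65) = 82.12 dB(A).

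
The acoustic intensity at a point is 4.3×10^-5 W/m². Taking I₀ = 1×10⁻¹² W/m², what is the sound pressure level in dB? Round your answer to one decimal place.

L = 10·log₁₀(I/I₀) = 10·log₁₀(4.3×10^-5/10⁻¹²) = 10·log₁₀(4.3×10^7).
L = 10·(0.6335 + 7) = 76.33 dB.

76.3 dB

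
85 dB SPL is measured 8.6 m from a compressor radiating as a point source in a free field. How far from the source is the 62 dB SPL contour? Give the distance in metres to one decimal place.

For a point source L₁ − L₂ = 20·log₁₀(r₂/r₁), so r₂ = r₁·10^((L₁−L₂)/20).
r₂ = 8.6·10^((85−62)/20) = 8.6·10^(23.0/20) = 121.48 m.

121.5 m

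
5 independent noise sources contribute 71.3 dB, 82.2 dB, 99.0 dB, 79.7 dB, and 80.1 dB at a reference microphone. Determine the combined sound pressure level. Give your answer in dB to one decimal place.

For uncorrelated sources the intensities add, so convert each level to linear form, sum, and take 10·log₁₀ of the total.
Σ 10^(L/10) = 10^(71.3/10) + 10^(82.2/10) + 10^(99.0/10) + 10^(79.7/10) + 10^(80.1/10) = 8.318e+09.
L_total = 10·log₁₀(8.318e+09) = 99.20 dB.

99.2 dB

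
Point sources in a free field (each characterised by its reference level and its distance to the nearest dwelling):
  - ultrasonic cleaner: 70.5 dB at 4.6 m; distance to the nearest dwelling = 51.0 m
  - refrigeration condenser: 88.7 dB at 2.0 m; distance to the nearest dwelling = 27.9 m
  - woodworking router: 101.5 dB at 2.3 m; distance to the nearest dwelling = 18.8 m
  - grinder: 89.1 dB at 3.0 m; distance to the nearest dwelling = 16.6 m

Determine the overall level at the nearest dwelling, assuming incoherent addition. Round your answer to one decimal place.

Apply inverse-square spreading to bring every level to the receiver, then sum 10^(L/10).
ultrasonic cleaner: 70.5 − 20·log₁₀(51.0/4.6) = 70.5 − 20.90 = 49.60 dB.
refrigeration condenser: 88.7 − 20·log₁₀(27.9/2.0) = 88.7 − 22.89 = 65.81 dB.
woodworking router: 101.5 − 20·log₁₀(18.8/2.3) = 101.5 − 18.25 = 83.25 dB.
grinder: 89.1 − 20·log₁₀(16.6/3.0) = 89.1 − 14.86 = 74.24 dB.
Σ 10^(L/10) = 2.419e+08 → L_total = 10·log₁₀(2.419e+08) = 83.84 dB.

83.8 dB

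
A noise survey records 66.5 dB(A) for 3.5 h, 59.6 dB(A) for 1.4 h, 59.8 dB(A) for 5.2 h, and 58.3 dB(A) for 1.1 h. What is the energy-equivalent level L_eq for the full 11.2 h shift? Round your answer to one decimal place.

Weight each interval's intensity by its duration and average over T = 11.2 h:
Σ tᵢ·10^(Lᵢ/10) = 3.5·10^(66.5/10) + 1.4·10^(59.6/10) + 5.2·10^(59.8/10) + 1.1·10^(58.3/10) = 2.262e+07.
L_eq = 10·log₁₀(2.262e+07/11.2) = 63.05 dB(A).

63.1 dB(A)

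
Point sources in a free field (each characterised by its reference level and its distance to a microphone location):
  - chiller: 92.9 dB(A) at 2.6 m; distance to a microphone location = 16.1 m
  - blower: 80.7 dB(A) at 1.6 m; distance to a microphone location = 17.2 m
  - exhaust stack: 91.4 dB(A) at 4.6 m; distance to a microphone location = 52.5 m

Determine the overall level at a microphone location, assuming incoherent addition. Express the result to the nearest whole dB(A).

Apply inverse-square spreading to bring every level to the receiver, then sum 10^(L/10).
chiller: 92.9 − 20·log₁₀(16.1/2.6) = 92.9 − 15.84 = 77.06 dB(A).
blower: 80.7 − 20·log₁₀(17.2/1.6) = 80.7 − 20.63 = 60.07 dB(A).
exhaust stack: 91.4 − 20·log₁₀(52.5/4.6) = 91.4 − 21.15 = 70.25 dB(A).
Σ 10^(L/10) = 6.246e+07 → L_total = 10·log₁₀(6.246e+07) = 77.96 dB(A).

78 dB(A)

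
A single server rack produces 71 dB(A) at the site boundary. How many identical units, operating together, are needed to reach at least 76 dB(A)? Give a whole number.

4

Need L₁ + 10·log₁₀ N ≥ 76, i.e. log₁₀ N ≥ 0.50.
N ≥ 10^(5.0/10) = 3.162, so N = 4.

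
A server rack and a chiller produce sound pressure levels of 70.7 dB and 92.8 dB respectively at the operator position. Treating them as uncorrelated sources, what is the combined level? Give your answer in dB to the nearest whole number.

For uncorrelated sources the intensities add, so convert each level to linear form, sum, and take 10·log₁₀ of the total.
Σ 10^(L/10) = 10^(70.7/10) + 10^(92.8/10) = 1.917e+09.
L_total = 10·log₁₀(1.917e+09) = 92.83 dB.

93 dB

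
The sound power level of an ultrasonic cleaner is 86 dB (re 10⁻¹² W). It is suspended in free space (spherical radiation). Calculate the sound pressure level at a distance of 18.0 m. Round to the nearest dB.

50 dB

The power spreads over a sphere of area 4π·r², so L_p = L_w − 10·log₁₀(4π·r²).
4π·r² = 4072 m², 10·log₁₀ of that is 36.098 dB.
L_p = 86 − 36.098 = 49.90 dB.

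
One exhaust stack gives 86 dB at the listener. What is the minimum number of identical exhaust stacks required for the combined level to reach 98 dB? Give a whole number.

16

N identical sources give L₁ + 10·log₁₀ N, so require 10·log₁₀ N ≥ 98 − 86 = 12.0 dB.
N ≥ 10^(12.0/10) = 15.849, so N = 16.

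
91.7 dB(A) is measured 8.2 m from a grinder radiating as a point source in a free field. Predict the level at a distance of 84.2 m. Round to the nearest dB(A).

71 dB(A)

Spherical spreading from a point source gives a 20·log₁₀(r₂/r₁) drop.
L₂ = 91.7 − 20·log₁₀(84.2/8.2) = 91.7 − 20.230 = 71.47 dB(A).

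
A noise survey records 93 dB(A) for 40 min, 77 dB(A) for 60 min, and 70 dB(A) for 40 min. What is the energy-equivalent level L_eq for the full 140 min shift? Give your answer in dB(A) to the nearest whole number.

The energy average is taken in the linear domain: L_eq = 10·log₁₀[(Σ tᵢ·10^(Lᵢ/10))/T], T = 140 min.
Σ tᵢ·10^(Lᵢ/10) = 40·10^(93/10) + 60·10^(77/10) + 40·10^(70/10) = 8.322e+10.
L_eq = 10·log₁₀(8.322e+10/140) = 87.74 dB(A).

88 dB(A)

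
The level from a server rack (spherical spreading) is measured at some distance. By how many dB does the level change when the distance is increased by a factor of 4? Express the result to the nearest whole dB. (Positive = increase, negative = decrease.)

-12 dB

With spherical spreading the level changes by −20·log₁₀(r₂/r₁).
ΔL = −20·log₁₀(4) = -12.04 dB.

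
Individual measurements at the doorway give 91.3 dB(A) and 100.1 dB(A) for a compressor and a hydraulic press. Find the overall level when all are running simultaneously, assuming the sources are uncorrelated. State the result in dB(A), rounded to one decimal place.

100.6 dB(A)

For uncorrelated sources the intensities add, so convert each level to linear form, sum, and take 10·log₁₀ of the total.
Σ 10^(L/10) = 10^(91.3/10) + 10^(100.1/10) = 1.158e+10.
L_total = 10·log₁₀(1.158e+10) = 100.64 dB(A).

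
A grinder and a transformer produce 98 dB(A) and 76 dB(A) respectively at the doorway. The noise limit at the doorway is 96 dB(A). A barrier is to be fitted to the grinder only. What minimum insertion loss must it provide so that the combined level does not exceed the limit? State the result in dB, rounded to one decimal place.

2.0 dB

Fixed contribution from the other source: Σ 10^(L/10) = 10^(76/10) = 3.981e+07 (76.00 dB(A)).
To meet 96 dB(A) overall, the treated grinder may contribute at most 10^(96/10) − 3.981e+07 = 3.941e+09, i.e. 95.96 dB(A).
So the grinder must be reduced from 98 to 95.96 dB(A): IL = 2.04 dB.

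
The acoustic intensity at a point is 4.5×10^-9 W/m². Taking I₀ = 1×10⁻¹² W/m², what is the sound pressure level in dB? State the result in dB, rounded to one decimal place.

36.5 dB

Dividing by I₀ shifts the exponent by 12: I/I₀ = 4.5×10^3.
L = 10·(0.6532 + 3) = 36.53 dB.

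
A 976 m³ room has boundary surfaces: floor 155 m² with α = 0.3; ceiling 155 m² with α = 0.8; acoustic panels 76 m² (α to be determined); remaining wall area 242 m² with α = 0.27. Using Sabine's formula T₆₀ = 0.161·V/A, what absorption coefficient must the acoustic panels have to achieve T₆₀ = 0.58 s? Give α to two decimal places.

0.46

Required total absorption A = 0.161·976/0.58 = 270.92 m².
Absorption from the other surfaces = 155·0.3 + 155·0.8 + 242·0.27 = 235.84 m², so the acoustic panels must supply 35.08 m² over 76 m².
α = 35.08/76 = 0.462.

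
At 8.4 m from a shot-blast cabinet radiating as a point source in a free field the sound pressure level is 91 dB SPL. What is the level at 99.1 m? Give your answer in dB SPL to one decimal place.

For a point source, L₂ = L₁ − 20·log₁₀(r₂/r₁).
L₂ = 91 − 20·log₁₀(99.1/8.4) = 91 − 21.436 = 69.56 dB SPL.

69.6 dB SPL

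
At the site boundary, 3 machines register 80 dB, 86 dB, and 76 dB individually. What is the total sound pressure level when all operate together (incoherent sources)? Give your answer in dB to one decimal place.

For uncorrelated sources the intensities add, so convert each level to linear form, sum, and take 10·log₁₀ of the total.
Σ 10^(L/10) = 10^(80/10) + 10^(86/10) + 10^(76/10) = 5.379e+08.
L_total = 10·log₁₀(5.379e+08) = 87.31 dB.

87.3 dB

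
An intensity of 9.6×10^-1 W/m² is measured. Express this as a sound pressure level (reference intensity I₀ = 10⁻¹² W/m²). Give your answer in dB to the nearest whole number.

120 dB

I/I₀ = 9.6×10^-1/10⁻¹² = 9.6×10^11, and L = 10·log₁₀(I/I₀).
L = 10·(0.9823 + 11) = 119.82 dB.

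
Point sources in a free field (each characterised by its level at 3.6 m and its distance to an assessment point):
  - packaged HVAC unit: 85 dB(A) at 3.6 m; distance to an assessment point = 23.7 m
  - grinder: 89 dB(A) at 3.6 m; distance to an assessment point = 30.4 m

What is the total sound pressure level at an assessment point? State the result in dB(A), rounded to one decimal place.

Propagate each source to the receiver with L = L_ref − 20·log₁₀(r/r_ref), then add intensities.
packaged HVAC unit: 85 − 20·log₁₀(23.7/3.6) = 85 − 16.37 = 68.63 dB(A).
grinder: 89 − 20·log₁₀(30.4/3.6) = 89 − 18.53 = 70.47 dB(A).
Σ 10^(L/10) = 1.844e+07 → L_total = 10·log₁₀(1.844e+07) = 72.66 dB(A).

72.7 dB(A)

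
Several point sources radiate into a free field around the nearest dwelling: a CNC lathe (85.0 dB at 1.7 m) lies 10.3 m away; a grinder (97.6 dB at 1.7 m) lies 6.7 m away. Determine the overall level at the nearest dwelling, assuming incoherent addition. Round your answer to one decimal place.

85.8 dB

Apply inverse-square spreading to bring every level to the receiver, then sum 10^(L/10).
CNC lathe: 85.0 − 20·log₁₀(10.3/1.7) = 85.0 − 15.65 = 69.35 dB.
grinder: 97.6 − 20·log₁₀(6.7/1.7) = 97.6 − 11.91 = 85.69 dB.
Σ 10^(L/10) = 3.791e+08 → L_total = 10·log₁₀(3.791e+08) = 85.79 dB.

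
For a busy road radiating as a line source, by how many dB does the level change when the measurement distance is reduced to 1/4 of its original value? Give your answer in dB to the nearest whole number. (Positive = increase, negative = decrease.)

+6 dB

With cylindrical spreading the level changes by −10·log₁₀(r₂/r₁).
ΔL = −10·log₁₀(0.25) = +6.02 dB.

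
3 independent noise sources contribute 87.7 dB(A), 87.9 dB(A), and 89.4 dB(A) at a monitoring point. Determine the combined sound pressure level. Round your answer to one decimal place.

Incoherent sources combine by intensity addition: L_total = 10·log₁₀(Σ 10^(L_i/10)).
Σ 10^(L/10) = 10^(87.7/10) + 10^(87.9/10) + 10^(89.4/10) = 2.076e+09.
L_total = 10·log₁₀(2.076e+09) = 93.17 dB(A).

93.2 dB(A)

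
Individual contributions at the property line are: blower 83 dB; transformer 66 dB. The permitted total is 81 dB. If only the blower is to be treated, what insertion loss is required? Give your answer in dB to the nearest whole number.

2 dB

Everything except the blower sums to 10^(66/10) = 3.981e+06 in linear terms, 66.00 dB.
The limit corresponds to 10^(81/10) = 1.259e+08; subtracting the fixed part leaves 1.219e+08 for the blower, i.e. 80.86 dB.
So the blower must be reduced from 83 to 80.86 dB: IL = 2.14 dB.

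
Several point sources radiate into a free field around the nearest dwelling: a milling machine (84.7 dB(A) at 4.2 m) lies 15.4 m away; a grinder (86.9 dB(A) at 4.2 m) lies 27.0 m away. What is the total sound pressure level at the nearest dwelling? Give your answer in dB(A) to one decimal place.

75.3 dB(A)

First find each source's level at the receiver (point-source: −20·log₁₀(r/r_ref)), then combine on an intensity basis.
milling machine: 84.7 − 20·log₁₀(15.4/4.2) = 84.7 − 11.29 = 73.41 dB(A).
grinder: 86.9 − 20·log₁₀(27.0/4.2) = 86.9 − 16.16 = 70.74 dB(A).
Σ 10^(L/10) = 3.380e+07 → L_total = 10·log₁₀(3.380e+07) = 75.29 dB(A).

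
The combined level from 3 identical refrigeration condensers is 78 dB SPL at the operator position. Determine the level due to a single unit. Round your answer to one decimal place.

73.2 dB SPL

For N identical incoherent sources L_total = L₁ + 10·log₁₀ N, so L₁ = 78 − 10·log₁₀(3) = 78 − 4.771.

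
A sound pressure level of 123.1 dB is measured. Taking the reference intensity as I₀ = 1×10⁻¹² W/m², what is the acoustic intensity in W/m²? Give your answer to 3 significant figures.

L = 10·log₁₀(I/I₀) ⇒ I = I₀·10^(L/10) = 10⁻¹² × 10^12.31.

2.04 W/m²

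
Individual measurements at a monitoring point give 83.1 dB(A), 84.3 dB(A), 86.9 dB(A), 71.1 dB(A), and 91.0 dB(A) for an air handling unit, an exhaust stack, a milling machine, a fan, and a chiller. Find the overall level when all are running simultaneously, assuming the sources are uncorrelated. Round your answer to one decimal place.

93.5 dB(A)

Incoherent sources combine by intensity addition: L_total = 10·log₁₀(Σ 10^(L_i/10)).
Σ 10^(L/10) = 10^(83.1/10) + 10^(84.3/10) + 10^(86.9/10) + 10^(71.1/10) + 10^(91.0/10) = 2.235e+09.
L_total = 10·log₁₀(2.235e+09) = 93.49 dB(A).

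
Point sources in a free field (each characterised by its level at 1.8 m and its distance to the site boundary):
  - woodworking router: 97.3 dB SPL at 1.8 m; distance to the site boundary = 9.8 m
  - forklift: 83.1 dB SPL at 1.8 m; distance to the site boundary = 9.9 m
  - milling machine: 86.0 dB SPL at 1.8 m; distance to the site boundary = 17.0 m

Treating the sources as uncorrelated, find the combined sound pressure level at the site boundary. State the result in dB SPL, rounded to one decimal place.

82.8 dB SPL

Propagate each source to the receiver with L = L_ref − 20·log₁₀(r/r_ref), then add intensities.
woodworking router: 97.3 − 20·log₁₀(9.8/1.8) = 97.3 − 14.72 = 82.58 dB SPL.
forklift: 83.1 − 20·log₁₀(9.9/1.8) = 83.1 − 14.81 = 68.29 dB SPL.
milling machine: 86.0 − 20·log₁₀(17.0/1.8) = 86.0 − 19.50 = 66.50 dB SPL.
Σ 10^(L/10) = 1.924e+08 → L_total = 10·log₁₀(1.924e+08) = 82.84 dB SPL.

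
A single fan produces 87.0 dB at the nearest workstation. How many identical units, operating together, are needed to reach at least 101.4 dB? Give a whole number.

28

N identical sources give L₁ + 10·log₁₀ N, so require 10·log₁₀ N ≥ 101.4 − 87.0 = 14.4 dB.
N ≥ 10^(14.4/10) = 27.542, so N = 28.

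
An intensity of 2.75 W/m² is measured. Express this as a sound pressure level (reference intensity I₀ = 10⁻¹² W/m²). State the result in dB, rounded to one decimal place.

L = 10·log₁₀(I/I₀) = 10·log₁₀(2.75/10⁻¹²) = 10·log₁₀(2.75×10^12).
L = 10·(0.4393 + 12) = 124.39 dB.

124.4 dB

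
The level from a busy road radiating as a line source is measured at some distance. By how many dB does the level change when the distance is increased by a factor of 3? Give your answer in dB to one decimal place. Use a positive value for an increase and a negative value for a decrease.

Line-source spreading: ΔL = −10·log₁₀(r₂/r₁).
ΔL = −10·log₁₀(3) = -4.77 dB.

-4.8 dB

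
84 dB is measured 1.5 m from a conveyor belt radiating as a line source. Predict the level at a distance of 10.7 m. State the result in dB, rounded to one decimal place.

75.5 dB

For a line source, L₂ = L₁ − 10·log₁₀(r₂/r₁).
L₂ = 84 − 10·log₁₀(10.7/1.5) = 84 − 8.533 = 75.47 dB.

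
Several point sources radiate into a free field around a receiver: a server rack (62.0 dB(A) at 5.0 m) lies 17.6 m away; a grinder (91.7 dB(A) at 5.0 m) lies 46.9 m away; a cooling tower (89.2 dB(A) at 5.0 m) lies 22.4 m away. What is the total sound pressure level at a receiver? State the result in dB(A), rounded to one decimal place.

Apply inverse-square spreading to bring every level to the receiver, then sum 10^(L/10).
server rack: 62.0 − 20·log₁₀(17.6/5.0) = 62.0 − 10.93 = 51.07 dB(A).
grinder: 91.7 − 20·log₁₀(46.9/5.0) = 91.7 − 19.44 = 72.26 dB(A).
cooling tower: 89.2 − 20·log₁₀(22.4/5.0) = 89.2 − 13.03 = 76.17 dB(A).
Σ 10^(L/10) = 5.838e+07 → L_total = 10·log₁₀(5.838e+07) = 77.66 dB(A).

77.7 dB(A)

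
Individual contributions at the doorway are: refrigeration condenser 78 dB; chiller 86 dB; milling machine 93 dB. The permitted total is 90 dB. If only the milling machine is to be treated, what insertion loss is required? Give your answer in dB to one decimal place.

5.7 dB

The untreated sources together contribute 10^(78/10) + 10^(86/10) = 4.612e+08, i.e. 86.64 dB.
To meet 90 dB overall, the treated milling machine may contribute at most 10^(90/10) − 4.612e+08 = 5.388e+08, i.e. 87.31 dB.
So the milling machine must be reduced from 93 to 87.31 dB: IL = 5.69 dB.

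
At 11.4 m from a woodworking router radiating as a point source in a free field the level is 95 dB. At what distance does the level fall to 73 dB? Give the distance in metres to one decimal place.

For a point source L₁ − L₂ = 20·log₁₀(r₂/r₁), so r₂ = r₁·10^((L₁−L₂)/20).
r₂ = 11.4·10^((95−73)/20) = 11.4·10^(22.0/20) = 143.52 m.

143.5 m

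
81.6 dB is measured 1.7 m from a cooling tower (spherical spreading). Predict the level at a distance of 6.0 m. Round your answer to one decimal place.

70.6 dB

Spherical spreading from a point source gives a 20·log₁₀(r₂/r₁) drop.
L₂ = 81.6 − 20·log₁₀(6.0/1.7) = 81.6 − 10.954 = 70.65 dB.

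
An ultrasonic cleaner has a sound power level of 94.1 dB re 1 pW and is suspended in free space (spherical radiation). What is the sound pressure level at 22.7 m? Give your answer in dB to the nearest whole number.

Free-field spherical radiation: L_p = L_w − 10·log₁₀(4π·r²), r = 22.7 m.
4π·r² = 6475 m², 10·log₁₀ of that is 38.113 dB.
L_p = 94.1 − 38.113 = 55.99 dB.

56 dB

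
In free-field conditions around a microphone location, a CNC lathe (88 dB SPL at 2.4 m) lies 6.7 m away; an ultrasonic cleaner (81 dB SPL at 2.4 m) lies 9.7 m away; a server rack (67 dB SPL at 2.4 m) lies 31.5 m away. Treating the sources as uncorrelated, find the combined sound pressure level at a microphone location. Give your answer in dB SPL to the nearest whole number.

First find each source's level at the receiver (point-source: −20·log₁₀(r/r_ref)), then combine on an intensity basis.
CNC lathe: 88 − 20·log₁₀(6.7/2.4) = 88 − 8.92 = 79.08 dB SPL.
ultrasonic cleaner: 81 − 20·log₁₀(9.7/2.4) = 81 − 12.13 = 68.87 dB SPL.
server rack: 67 − 20·log₁₀(31.5/2.4) = 67 − 22.36 = 44.64 dB SPL.
Σ 10^(L/10) = 8.870e+07 → L_total = 10·log₁₀(8.870e+07) = 79.48 dB SPL.

79 dB SPL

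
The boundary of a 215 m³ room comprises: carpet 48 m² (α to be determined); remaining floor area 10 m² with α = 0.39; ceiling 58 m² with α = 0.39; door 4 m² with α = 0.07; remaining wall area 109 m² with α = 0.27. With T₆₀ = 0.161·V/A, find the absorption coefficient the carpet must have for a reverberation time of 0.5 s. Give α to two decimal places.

0.27

Required total absorption A = 0.161·215/0.5 = 69.23 m².
Absorption from the other surfaces = 10·0.39 + 58·0.39 + 4·0.07 + 109·0.27 = 56.23 m², so the carpet must supply 13.00 m² over 48 m².
α = 13.00/48 = 0.271.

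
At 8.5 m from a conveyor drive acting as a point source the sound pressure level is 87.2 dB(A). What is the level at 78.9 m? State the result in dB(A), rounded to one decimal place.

67.8 dB(A)

For a point source, L₂ = L₁ − 20·log₁₀(r₂/r₁).
L₂ = 87.2 − 20·log₁₀(78.9/8.5) = 87.2 − 19.353 = 67.85 dB(A).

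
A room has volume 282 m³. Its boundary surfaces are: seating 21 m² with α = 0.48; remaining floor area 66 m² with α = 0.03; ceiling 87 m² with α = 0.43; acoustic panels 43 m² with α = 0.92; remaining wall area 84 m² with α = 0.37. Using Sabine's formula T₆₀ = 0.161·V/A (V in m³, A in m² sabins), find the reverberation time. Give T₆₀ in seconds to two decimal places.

A = Σ Sᵢαᵢ = 21·0.48 + 66·0.03 + 87·0.43 + 43·0.92 + 84·0.37 = 120.11 m².
T₆₀ = 0.161·V/A = 0.161·282/120.11 = 0.378 s.

0.38 s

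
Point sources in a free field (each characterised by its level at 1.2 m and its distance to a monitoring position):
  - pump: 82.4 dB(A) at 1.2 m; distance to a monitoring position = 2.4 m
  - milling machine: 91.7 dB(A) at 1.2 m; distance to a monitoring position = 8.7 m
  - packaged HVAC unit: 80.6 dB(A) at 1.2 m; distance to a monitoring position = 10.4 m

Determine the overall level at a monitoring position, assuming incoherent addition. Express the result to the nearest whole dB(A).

79 dB(A)

Apply inverse-square spreading to bring every level to the receiver, then sum 10^(L/10).
pump: 82.4 − 20·log₁₀(2.4/1.2) = 82.4 − 6.02 = 76.38 dB(A).
milling machine: 91.7 − 20·log₁₀(8.7/1.2) = 91.7 − 17.21 = 74.49 dB(A).
packaged HVAC unit: 80.6 − 20·log₁₀(10.4/1.2) = 80.6 − 18.76 = 61.84 dB(A).
Σ 10^(L/10) = 7.311e+07 → L_total = 10·log₁₀(7.311e+07) = 78.64 dB(A).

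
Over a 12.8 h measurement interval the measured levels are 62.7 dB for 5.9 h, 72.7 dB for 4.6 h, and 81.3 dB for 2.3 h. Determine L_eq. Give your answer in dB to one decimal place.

The energy average is taken in the linear domain: L_eq = 10·log₁₀[(Σ tᵢ·10^(Lᵢ/10))/T], T = 12.8 h.
Σ tᵢ·10^(Lᵢ/10) = 5.9·10^(62.7/10) + 4.6·10^(72.7/10) + 2.3·10^(81.3/10) = 4.069e+08.
L_eq = 10·log₁₀(4.069e+08/12.8) = 75.02 dB.

75.0 dB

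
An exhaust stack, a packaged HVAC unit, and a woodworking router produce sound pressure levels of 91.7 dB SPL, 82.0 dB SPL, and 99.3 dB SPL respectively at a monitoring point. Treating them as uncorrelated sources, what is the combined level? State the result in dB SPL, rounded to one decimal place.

100.1 dB SPL

For uncorrelated sources the intensities add, so convert each level to linear form, sum, and take 10·log₁₀ of the total.
Σ 10^(L/10) = 10^(91.7/10) + 10^(82.0/10) + 10^(99.3/10) = 1.015e+10.
L_total = 10·log₁₀(1.015e+10) = 100.06 dB SPL.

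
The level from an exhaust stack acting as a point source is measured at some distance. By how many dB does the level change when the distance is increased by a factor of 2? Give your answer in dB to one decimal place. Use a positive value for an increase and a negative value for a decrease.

-6.0 dB

Point-source spreading: ΔL = −20·log₁₀(r₂/r₁).
ΔL = −20·log₁₀(2) = -6.02 dB.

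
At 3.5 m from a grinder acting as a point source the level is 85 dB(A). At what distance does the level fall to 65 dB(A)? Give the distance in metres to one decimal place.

35.0 m

For a point source L₁ − L₂ = 20·log₁₀(r₂/r₁), so r₂ = r₁·10^((L₁−L₂)/20).
r₂ = 3.5·10^((85−65)/20) = 3.5·10^(20.0/20) = 35.00 m.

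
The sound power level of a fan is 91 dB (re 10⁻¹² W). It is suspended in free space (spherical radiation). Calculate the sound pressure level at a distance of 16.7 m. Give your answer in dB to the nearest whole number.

56 dB

The power spreads over a sphere of area 4π·r², so L_p = L_w − 10·log₁₀(4π·r²).
4π·r² = 3505 m², 10·log₁₀ of that is 35.446 dB.
L_p = 91 − 35.446 = 55.55 dB.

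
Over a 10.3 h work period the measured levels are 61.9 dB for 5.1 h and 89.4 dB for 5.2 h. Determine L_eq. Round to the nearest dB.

The energy average is taken in the linear domain: L_eq = 10·log₁₀[(Σ tᵢ·10^(Lᵢ/10))/T], T = 10.3 h.
Σ tᵢ·10^(Lᵢ/10) = 5.1·10^(61.9/10) + 5.2·10^(89.4/10) = 4.537e+09.
L_eq = 10·log₁₀(4.537e+09/10.3) = 86.44 dB.

86 dB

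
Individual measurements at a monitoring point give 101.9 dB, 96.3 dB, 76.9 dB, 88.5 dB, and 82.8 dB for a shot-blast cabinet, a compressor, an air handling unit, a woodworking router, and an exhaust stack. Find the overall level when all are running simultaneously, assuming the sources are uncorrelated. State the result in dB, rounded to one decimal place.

103.2 dB

Incoherent sources combine by intensity addition: L_total = 10·log₁₀(Σ 10^(L_i/10)).
Σ 10^(L/10) = 10^(101.9/10) + 10^(96.3/10) + 10^(76.9/10) + 10^(88.5/10) + 10^(82.8/10) = 2.070e+10.
L_total = 10·log₁₀(2.070e+10) = 103.16 dB.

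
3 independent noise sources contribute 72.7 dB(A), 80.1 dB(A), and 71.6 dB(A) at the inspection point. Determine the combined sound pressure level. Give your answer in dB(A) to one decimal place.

Incoherent sources combine by intensity addition: L_total = 10·log₁₀(Σ 10^(L_i/10)).
Σ 10^(L/10) = 10^(72.7/10) + 10^(80.1/10) + 10^(71.6/10) = 1.354e+08.
L_total = 10·log₁₀(1.354e+08) = 81.32 dB(A).

81.3 dB(A)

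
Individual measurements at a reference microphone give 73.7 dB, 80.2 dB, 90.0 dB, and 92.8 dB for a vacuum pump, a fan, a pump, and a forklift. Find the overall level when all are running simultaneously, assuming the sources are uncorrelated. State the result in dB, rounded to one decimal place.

94.8 dB

Incoherent sources combine by intensity addition: L_total = 10·log₁₀(Σ 10^(L_i/10)).
Σ 10^(L/10) = 10^(73.7/10) + 10^(80.2/10) + 10^(90.0/10) + 10^(92.8/10) = 3.034e+09.
L_total = 10·log₁₀(3.034e+09) = 94.82 dB.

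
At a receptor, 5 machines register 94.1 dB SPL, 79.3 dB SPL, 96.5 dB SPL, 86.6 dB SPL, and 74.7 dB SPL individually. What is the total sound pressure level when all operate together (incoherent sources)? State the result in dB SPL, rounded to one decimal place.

For uncorrelated sources the intensities add, so convert each level to linear form, sum, and take 10·log₁₀ of the total.
Σ 10^(L/10) = 10^(94.1/10) + 10^(79.3/10) + 10^(96.5/10) + 10^(86.6/10) + 10^(74.7/10) = 7.609e+09.
L_total = 10·log₁₀(7.609e+09) = 98.81 dB SPL.

98.8 dB SPL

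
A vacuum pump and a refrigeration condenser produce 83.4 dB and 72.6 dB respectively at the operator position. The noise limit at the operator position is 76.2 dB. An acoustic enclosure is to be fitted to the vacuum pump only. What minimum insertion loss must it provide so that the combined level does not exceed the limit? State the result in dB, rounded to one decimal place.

Fixed contribution from the other source: Σ 10^(L/10) = 10^(72.6/10) = 1.820e+07 (72.60 dB).
The limit corresponds to 10^(76.2/10) = 4.169e+07; subtracting the fixed part leaves 2.349e+07 for the vacuum pump, i.e. 73.71 dB.
Required insertion loss = 83.4 − 73.71 = 9.69 dB.

9.7 dB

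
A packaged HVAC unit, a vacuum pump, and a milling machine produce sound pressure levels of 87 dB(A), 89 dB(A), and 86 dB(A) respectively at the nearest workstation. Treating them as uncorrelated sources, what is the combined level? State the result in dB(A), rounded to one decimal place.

For uncorrelated sources the intensities add, so convert each level to linear form, sum, and take 10·log₁₀ of the total.
Σ 10^(L/10) = 10^(87/10) + 10^(89/10) + 10^(86/10) = 1.694e+09.
L_total = 10·log₁₀(1.694e+09) = 92.29 dB(A).

92.3 dB(A)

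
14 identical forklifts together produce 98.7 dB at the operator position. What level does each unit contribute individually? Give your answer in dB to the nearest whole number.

14 equal contributions raise the level by 10·log₁₀ 14 = 11.461 dB, so each unit alone gives 98.7 − 11.461.

87 dB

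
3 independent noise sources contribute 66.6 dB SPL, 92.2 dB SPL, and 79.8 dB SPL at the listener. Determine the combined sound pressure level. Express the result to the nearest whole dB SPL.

92 dB SPL

For uncorrelated sources the intensities add, so convert each level to linear form, sum, and take 10·log₁₀ of the total.
Σ 10^(L/10) = 10^(66.6/10) + 10^(92.2/10) + 10^(79.8/10) = 1.760e+09.
L_total = 10·log₁₀(1.760e+09) = 92.45 dB SPL.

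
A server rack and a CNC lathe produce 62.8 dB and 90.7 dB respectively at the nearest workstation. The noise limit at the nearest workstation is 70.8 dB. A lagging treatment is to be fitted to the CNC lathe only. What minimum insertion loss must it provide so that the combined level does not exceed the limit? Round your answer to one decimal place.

20.6 dB

Fixed contribution from the other source: Σ 10^(L/10) = 10^(62.8/10) = 1.905e+06 (62.80 dB).
The limit corresponds to 10^(70.8/10) = 1.202e+07; subtracting the fixed part leaves 1.012e+07 for the CNC lathe, i.e. 70.05 dB.
Required insertion loss = 90.7 − 70.05 = 20.65 dB.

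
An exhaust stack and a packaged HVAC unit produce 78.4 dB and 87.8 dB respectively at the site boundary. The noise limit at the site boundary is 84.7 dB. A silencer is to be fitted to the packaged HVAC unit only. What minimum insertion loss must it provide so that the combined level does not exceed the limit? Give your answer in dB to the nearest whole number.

Fixed contribution from the other source: Σ 10^(L/10) = 10^(78.4/10) = 6.918e+07 (78.40 dB).
The limit corresponds to 10^(84.7/10) = 2.951e+08; subtracting the fixed part leaves 2.259e+08 for the packaged HVAC unit, i.e. 83.54 dB.
So the packaged HVAC unit must be reduced from 87.8 to 83.54 dB: IL = 4.26 dB.

4 dB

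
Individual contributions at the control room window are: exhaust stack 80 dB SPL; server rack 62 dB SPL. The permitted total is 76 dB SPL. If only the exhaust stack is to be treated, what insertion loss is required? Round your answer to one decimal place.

4.2 dB

Everything except the exhaust stack sums to 10^(62/10) = 1.585e+06 in linear terms, 62.00 dB SPL.
To meet 76 dB SPL overall, the treated exhaust stack may contribute at most 10^(76/10) − 1.585e+06 = 3.823e+07, i.e. 75.82 dB SPL.
Required insertion loss = 80 − 75.82 = 4.18 dB.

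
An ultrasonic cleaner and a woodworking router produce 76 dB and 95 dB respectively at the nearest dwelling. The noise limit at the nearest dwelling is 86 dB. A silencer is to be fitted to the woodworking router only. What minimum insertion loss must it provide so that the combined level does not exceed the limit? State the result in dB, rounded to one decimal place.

The untreated sources together contribute 10^(76/10) = 3.981e+07, i.e. 76.00 dB.
To meet 86 dB overall, the treated woodworking router may contribute at most 10^(86/10) − 3.981e+07 = 3.583e+08, i.e. 85.54 dB.
Required insertion loss = 95 − 85.54 = 9.46 dB.

9.5 dB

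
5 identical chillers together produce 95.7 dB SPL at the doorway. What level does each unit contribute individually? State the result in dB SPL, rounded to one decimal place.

88.7 dB SPL

For N identical incoherent sources L_total = L₁ + 10·log₁₀ N, so L₁ = 95.7 − 10·log₁₀(5) = 95.7 − 6.990.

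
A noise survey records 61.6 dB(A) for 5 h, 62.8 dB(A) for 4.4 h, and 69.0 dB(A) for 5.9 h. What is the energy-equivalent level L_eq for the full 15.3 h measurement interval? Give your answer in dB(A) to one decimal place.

Weight each interval's intensity by its duration and average over T = 15.3 h:
Σ tᵢ·10^(Lᵢ/10) = 5·10^(61.6/10) + 4.4·10^(62.8/10) + 5.9·10^(69.0/10) = 6.248e+07.
L_eq = 10·log₁₀(6.248e+07/15.3) = 66.11 dB(A).

66.1 dB(A)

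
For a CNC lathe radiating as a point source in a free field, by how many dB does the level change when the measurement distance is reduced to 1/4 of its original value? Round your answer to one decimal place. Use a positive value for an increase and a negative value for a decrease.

+12.0 dB

With spherical spreading the level changes by −20·log₁₀(r₂/r₁).
ΔL = −20·log₁₀(0.25) = +12.04 dB.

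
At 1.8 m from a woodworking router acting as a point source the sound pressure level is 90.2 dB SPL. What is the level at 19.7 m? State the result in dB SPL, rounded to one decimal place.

69.4 dB SPL

For a point source, L₂ = L₁ − 20·log₁₀(r₂/r₁).
L₂ = 90.2 − 20·log₁₀(19.7/1.8) = 90.2 − 20.784 = 69.42 dB SPL.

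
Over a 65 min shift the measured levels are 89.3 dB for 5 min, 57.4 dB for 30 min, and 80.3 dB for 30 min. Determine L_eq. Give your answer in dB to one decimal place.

80.6 dB

The energy average is taken in the linear domain: L_eq = 10·log₁₀[(Σ tᵢ·10^(Lᵢ/10))/T], T = 65 min.
Σ tᵢ·10^(Lᵢ/10) = 5·10^(89.3/10) + 30·10^(57.4/10) + 30·10^(80.3/10) = 7.487e+09.
L_eq = 10·log₁₀(7.487e+09/65) = 80.61 dB.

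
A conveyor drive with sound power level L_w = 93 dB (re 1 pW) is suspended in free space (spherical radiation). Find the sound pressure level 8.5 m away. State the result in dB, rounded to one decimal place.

63.4 dB

L_p = L_w − 10·log₁₀(4π·r²) with r = 8.5 m.
4π·r² = 907.9 m², 10·log₁₀ of that is 29.580 dB.
L_p = 93 − 29.580 = 63.42 dB.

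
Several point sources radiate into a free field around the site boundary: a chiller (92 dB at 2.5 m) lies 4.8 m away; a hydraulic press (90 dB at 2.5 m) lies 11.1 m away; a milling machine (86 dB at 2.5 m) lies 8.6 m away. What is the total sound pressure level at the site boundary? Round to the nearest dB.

87 dB

First find each source's level at the receiver (point-source: −20·log₁₀(r/r_ref)), then combine on an intensity basis.
chiller: 92 − 20·log₁₀(4.8/2.5) = 92 − 5.67 = 86.33 dB.
hydraulic press: 90 − 20·log₁₀(11.1/2.5) = 90 − 12.95 = 77.05 dB.
milling machine: 86 − 20·log₁₀(8.6/2.5) = 86 − 10.73 = 75.27 dB.
Σ 10^(L/10) = 5.143e+08 → L_total = 10·log₁₀(5.143e+08) = 87.11 dB.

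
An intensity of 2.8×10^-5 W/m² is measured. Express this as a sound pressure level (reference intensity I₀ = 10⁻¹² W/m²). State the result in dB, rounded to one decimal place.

Dividing by I₀ shifts the exponent by 12: I/I₀ = 2.8×10^7.
L = 10·(0.4472 + 7) = 74.47 dB.

74.5 dB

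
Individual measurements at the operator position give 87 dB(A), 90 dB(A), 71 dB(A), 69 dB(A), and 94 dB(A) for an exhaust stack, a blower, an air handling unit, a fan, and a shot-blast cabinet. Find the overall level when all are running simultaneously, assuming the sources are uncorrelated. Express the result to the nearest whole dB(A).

Incoherent sources combine by intensity addition: L_total = 10·log₁₀(Σ 10^(L_i/10)).
Σ 10^(L/10) = 10^(87/10) + 10^(90/10) + 10^(71/10) + 10^(69/10) + 10^(94/10) = 4.034e+09.
L_total = 10·log₁₀(4.034e+09) = 96.06 dB(A).

96 dB(A)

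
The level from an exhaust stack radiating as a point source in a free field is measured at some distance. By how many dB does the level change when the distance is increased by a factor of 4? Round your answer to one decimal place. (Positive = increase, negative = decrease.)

-12.0 dB

A point source loses 6 dB per doubling of distance; generally ΔL = −20·log₁₀(r₂/r₁).
ΔL = −20·log₁₀(4) = -12.04 dB.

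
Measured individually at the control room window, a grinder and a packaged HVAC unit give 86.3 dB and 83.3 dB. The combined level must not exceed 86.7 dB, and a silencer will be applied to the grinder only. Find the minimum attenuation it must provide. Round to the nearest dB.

The untreated sources together contribute 10^(83.3/10) = 2.138e+08, i.e. 83.30 dB.
To meet 86.7 dB overall, the treated grinder may contribute at most 10^(86.7/10) − 2.138e+08 = 2.539e+08, i.e. 84.05 dB.
Required insertion loss = 86.3 − 84.05 = 2.25 dB.

2 dB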